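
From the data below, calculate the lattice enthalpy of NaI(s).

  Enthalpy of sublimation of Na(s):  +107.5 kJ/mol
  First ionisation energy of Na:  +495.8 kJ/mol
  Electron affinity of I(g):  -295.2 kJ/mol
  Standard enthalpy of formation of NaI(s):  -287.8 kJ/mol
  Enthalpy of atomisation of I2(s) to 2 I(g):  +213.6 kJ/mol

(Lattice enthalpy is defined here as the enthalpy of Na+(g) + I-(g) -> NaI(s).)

ΔHf° = 1·ΔHsub + 1·(ΣIE) + 1/2·D(I2) + 1·EA + U
-287.8 = 1·(+107.5) + 1·(+495.8) + 1/2·(+213.6) + 1·(-295.2) + U
U = -287.8 − (+414.9) = -702.7 kJ/mol

U = -702.7 kJ/mol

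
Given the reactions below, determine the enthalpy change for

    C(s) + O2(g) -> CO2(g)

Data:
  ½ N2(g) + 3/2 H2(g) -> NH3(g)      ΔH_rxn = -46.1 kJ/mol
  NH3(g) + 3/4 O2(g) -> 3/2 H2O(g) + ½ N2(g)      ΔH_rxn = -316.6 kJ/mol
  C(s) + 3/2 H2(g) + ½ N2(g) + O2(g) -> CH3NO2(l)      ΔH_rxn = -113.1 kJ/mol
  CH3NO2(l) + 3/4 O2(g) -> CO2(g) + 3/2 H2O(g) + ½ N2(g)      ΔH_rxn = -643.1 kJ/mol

equation 1 reversed: +46.1 kJ/mol
equation 2 reversed: +316.6 kJ/mol
equation 3 as written: -113.1 kJ/mol
equation 4 as written: -643.1 kJ/mol
Combining the equations, ΔH_rxn = (-1)·(-46.1) + (-1)·(-316.6) + (1)·(-113.1) + (1)·(-643.1) = -393.5 kJ/mol

ΔH_rxn = -393.5 kJ/mol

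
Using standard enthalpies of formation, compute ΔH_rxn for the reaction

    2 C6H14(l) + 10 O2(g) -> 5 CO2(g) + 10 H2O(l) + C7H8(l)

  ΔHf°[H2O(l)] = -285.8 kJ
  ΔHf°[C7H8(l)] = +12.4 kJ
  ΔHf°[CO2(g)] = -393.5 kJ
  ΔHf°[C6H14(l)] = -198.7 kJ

ΔH_rxn = -4415.7 kJ

Products: 5·(-393.5) + 10·(-285.8) + 1·(+12.4) = -4813.1
Reactants: 2·(-198.7) + 10·(+0.0) = -397.4
ΔH_rxn = (-4813.1) − (-397.4) = -4415.7 kJ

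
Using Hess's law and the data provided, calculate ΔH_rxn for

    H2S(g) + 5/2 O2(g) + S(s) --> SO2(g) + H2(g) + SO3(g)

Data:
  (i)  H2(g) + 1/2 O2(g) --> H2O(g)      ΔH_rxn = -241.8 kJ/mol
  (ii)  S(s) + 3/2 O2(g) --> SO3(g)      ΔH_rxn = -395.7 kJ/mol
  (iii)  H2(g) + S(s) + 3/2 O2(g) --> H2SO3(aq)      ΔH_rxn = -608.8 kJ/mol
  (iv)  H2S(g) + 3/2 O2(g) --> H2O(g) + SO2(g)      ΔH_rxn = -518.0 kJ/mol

(i) reversed: +241.8 kJ/mol
(ii) as written: -395.7 kJ/mol
(iii): not needed.
(iv) as written: -518.0 kJ/mol
ΔH_rxn = (+241.8) + (-395.7) + (-518.0) = -671.9 kJ/mol

ΔH_rxn = -671.9 kJ/mol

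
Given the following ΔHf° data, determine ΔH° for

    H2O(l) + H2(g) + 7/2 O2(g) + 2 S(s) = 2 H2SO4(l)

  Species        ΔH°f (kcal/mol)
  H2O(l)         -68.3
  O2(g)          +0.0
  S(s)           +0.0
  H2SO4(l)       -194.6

ΔH° = -320.9 kcal/mol

Products: 2·(-194.6) = -389.2
Reactants: 1·(-68.3) + 1·(+0.0) + 7/2·(+0.0) + 2·(+0.0) = -68.3
ΔH° = (-389.2) − (-68.3) = -320.9 kcal/mol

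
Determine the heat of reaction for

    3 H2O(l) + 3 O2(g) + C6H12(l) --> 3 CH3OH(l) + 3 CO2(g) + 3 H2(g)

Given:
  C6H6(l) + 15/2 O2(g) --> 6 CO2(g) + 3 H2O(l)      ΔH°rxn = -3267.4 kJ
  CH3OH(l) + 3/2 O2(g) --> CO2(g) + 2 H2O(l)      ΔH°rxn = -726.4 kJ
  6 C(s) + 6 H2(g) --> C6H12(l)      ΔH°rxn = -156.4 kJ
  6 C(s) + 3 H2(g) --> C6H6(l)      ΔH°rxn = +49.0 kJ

equation 1 as written: -3267.4 kJ
equation 2 reversed and × 3: (-3)·(-726.4) = +2179.2 kJ
equation 3 reversed: +156.4 kJ
equation 4 as written: +49.0 kJ
Since enthalpy is a state function, ΔH°rxn = (1)·(-3267.4) + (-3)·(-726.4) + (-1)·(-156.4) + (1)·(+49.0) = -882.8 kJ

ΔH°rxn = -882.8 kJ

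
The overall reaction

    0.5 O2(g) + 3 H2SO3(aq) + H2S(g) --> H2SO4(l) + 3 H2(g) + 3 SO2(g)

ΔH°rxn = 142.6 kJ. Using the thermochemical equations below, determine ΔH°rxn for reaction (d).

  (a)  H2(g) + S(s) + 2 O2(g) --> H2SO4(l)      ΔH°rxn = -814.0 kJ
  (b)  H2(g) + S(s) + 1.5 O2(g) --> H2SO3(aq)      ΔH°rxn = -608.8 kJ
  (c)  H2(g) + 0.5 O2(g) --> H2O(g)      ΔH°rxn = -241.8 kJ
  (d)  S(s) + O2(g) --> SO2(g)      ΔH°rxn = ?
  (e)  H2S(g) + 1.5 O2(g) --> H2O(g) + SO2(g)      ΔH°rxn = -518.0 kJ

ΔH°rxn = -296.8 kJ

(a) as written (H2SO4(l) already on the product side): -814.0 kJ
(b) reversed and × 3 (reverse to put H2SO3(aq) on the reactant side; scale by 3 for the 3 H2SO3(aq)): (-3)·(-608.8) = +1826.4 kJ
(c) reversed: +241.8 kJ
(d) × 2: contributes 2·x
(e) as written (H2S(g) already on the reactant side): -518.0 kJ
+142.6 = (-814.0) + (+1826.4) + (+241.8) + (-518.0) + 2·x
x = (+142.6 − (+736.2)) / (2) = -296.8 kJ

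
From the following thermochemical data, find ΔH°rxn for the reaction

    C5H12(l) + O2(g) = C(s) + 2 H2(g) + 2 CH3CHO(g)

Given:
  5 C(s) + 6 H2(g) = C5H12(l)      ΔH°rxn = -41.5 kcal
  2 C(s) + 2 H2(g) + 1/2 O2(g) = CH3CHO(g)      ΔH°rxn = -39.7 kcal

equation 1 reversed: +41.5 kcal
equation 2 × 2: (2)·(-39.7) = -79.4 kcal
Summing the manipulated equations, ΔH°rxn = (+41.5) + (-79.4) = -37.9 kcal

ΔH°rxn = -37.9 kcal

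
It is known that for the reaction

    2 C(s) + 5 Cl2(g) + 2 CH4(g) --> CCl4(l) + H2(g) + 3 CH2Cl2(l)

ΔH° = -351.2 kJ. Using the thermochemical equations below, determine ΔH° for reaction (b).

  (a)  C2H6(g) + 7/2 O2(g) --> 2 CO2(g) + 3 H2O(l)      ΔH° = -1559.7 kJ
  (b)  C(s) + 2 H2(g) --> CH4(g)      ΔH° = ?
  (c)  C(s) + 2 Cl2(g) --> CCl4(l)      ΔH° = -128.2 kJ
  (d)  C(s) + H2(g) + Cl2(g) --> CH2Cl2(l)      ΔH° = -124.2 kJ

ΔH° = -74.8 kJ

(a): not needed (O2(g) appears nowhere else).
(b) reversed and × 2 (reverse to put CH4(g) on the reactant side; scale by 2 for the 2 CH4(g)): contributes −2·x
(c) as written (CCl4(l) already on the product side): -128.2 kJ
(d) × 3 (scale by 3 for the 3 CH2Cl2(l)): (3)·(-124.2) = -372.6 kJ
-351.2 = (-128.2) + (-372.6) − 2·x
x = (-351.2 − (-500.8)) / (-2) = -74.8 kJ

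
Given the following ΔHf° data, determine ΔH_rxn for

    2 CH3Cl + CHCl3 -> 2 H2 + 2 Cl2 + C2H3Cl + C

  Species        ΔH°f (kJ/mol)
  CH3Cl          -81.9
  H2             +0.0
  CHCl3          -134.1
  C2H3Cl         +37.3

ΔH_rxn = 335.2 kJ/mol

ΔH°rxn = Σ nΔHf°(products) − Σ nΔHf°(reactants).
Products: 2·(+0.0) + 2·(+0.0) + 1·(+37.3) + 1·(+0.0) = +37.3
Reactants: 2·(-81.9) + 1·(-134.1) = -297.9
ΔH_rxn = (+37.3) − (-297.9) = 335.2 kJ/mol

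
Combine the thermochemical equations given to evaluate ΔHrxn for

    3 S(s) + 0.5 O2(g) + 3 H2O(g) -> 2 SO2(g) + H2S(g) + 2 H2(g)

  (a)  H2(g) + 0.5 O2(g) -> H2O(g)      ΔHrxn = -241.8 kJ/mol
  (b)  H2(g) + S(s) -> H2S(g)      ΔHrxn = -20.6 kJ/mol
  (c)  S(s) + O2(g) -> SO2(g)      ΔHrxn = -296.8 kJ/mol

ΔHrxn = 111.2 kJ/mol

(a) reversed and × 3 (H2O(g) must end up as a reactant; scale by 3 for the 3 H2O(g)): (-3)·(-241.8) = +725.4 kJ/mol
(b) as written (H2S(g) already on the product side): -20.6 kJ/mol
(c) × 2 (×2 to match 2 SO2(g) in the target): (2)·(-296.8) = -593.6 kJ/mol
Summing the manipulated equations, ΔHrxn = (-3)·(-241.8) + (1)·(-20.6) + (2)·(-296.8) = 111.2 kJ/mol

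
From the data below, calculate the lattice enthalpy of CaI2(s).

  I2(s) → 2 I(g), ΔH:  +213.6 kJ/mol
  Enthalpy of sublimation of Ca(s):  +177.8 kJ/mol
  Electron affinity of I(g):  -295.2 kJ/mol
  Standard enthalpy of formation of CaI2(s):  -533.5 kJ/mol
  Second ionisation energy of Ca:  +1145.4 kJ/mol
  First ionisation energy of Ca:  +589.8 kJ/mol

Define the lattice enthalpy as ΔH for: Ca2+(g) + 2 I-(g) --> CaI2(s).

ΔHf° = 1·ΔHsub + 1·(ΣIE) + 1·D(I2) + 2·EA + U
-533.5 = 1·(+177.8) + 1·(+1735.2) + 1·(+213.6) + 2·(-295.2) + U
U = -533.5 − (+1536.2) = -2069.7 kJ/mol

U = -2069.7 kJ/mol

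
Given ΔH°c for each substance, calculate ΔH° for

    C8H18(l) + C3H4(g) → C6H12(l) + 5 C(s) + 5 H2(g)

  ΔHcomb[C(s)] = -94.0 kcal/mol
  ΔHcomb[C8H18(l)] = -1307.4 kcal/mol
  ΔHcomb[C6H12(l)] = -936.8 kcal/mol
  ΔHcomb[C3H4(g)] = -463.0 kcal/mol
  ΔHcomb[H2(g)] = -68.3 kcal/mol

With combustion enthalpies, reactants minus products:
= [1·(-1307.4) + 1·(-463.0)] − [1·(-936.8) + 5·(-94.0) + 5·(-68.3)]
= -22.1 kcal/mol

ΔH° = -22.1 kcal/mol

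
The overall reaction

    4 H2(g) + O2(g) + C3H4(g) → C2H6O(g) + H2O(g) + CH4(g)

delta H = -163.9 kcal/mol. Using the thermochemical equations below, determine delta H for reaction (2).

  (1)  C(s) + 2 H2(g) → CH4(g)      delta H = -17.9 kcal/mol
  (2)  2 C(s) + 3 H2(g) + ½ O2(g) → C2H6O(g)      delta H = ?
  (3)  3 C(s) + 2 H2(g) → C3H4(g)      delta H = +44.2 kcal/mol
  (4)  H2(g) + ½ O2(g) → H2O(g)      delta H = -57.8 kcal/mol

(1) as written: -17.9 kcal/mol
(2) as written: contributes x
(3) reversed: -44.2 kcal/mol
(4) as written: -57.8 kcal/mol
-163.9 = (-17.9) + (-44.2) + (-57.8) + x
x = (-163.9 − (-119.9)) / (1) = -44.0 kcal/mol

delta H = -44.0 kcal/mol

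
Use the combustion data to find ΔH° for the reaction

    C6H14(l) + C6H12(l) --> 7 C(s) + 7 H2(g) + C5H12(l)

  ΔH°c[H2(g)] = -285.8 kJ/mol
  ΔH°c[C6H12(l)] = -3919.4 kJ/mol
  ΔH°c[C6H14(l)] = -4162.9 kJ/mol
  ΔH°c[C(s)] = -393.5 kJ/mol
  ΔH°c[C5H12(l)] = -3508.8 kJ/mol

ΔH° = 181.6 kJ/mol

With combustion enthalpies, reactants minus products:
= [1·(-4162.9) + 1·(-3919.4)] − [7·(-393.5) + 7·(-285.8) + 1·(-3508.8)]
= 181.6 kJ/mol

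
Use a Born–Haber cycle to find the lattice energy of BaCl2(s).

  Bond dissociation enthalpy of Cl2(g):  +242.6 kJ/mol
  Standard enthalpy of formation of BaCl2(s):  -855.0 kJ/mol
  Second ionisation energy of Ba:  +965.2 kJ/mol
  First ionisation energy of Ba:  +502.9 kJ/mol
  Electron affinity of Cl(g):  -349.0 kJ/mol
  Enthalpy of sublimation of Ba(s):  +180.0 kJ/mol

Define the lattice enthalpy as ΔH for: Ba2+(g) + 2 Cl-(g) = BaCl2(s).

U = -2047.7 kJ/mol

ΔHf° = 1·ΔHsub + 1·(ΣIE) + 1·D(Cl2) + 2·EA + U
-855.0 = 1·(+180.0) + 1·(+1468.1) + 1·(+242.6) + 2·(-349.0) + U
U = -855.0 − (+1192.7) = -2047.7 kJ/mol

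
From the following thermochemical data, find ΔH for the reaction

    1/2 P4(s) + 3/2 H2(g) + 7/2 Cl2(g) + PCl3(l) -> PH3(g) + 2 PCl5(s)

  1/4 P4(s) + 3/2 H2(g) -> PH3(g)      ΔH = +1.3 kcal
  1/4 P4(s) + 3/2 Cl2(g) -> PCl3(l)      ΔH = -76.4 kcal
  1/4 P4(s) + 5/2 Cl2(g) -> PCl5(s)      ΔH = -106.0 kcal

equation 1 as written: +1.3 kcal
equation 2 reversed: +76.4 kcal
equation 3 × 2: (2)·(-106.0) = -212.0 kcal
Since enthalpy is a state function, ΔH = (1)·(+1.3) + (-1)·(-76.4) + (2)·(-106.0) = -134.3 kcal

ΔH = -134.3 kcal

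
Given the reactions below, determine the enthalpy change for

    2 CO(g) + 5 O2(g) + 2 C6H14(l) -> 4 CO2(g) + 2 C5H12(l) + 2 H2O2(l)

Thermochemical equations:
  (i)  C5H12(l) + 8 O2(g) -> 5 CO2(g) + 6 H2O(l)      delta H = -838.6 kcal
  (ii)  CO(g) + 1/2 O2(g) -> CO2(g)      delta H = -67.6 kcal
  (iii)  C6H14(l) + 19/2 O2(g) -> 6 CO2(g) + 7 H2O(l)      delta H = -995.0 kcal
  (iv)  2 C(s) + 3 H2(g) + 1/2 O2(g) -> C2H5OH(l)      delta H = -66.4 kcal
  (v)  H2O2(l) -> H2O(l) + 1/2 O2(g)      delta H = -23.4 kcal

delta H = -401.2 kcal

(i) reversed and × 2: (-2)·(-838.6) = +1677.2 kcal
(ii) × 2: (2)·(-67.6) = -135.2 kcal
(iii) × 2: (2)·(-995.0) = -1990.0 kcal
(iv): not needed.
(v) reversed and × 2: (-2)·(-23.4) = +46.8 kcal
delta H = (-2)·(-838.6) + (2)·(-67.6) + (2)·(-995.0) + (-2)·(-23.4) = -401.2 kcal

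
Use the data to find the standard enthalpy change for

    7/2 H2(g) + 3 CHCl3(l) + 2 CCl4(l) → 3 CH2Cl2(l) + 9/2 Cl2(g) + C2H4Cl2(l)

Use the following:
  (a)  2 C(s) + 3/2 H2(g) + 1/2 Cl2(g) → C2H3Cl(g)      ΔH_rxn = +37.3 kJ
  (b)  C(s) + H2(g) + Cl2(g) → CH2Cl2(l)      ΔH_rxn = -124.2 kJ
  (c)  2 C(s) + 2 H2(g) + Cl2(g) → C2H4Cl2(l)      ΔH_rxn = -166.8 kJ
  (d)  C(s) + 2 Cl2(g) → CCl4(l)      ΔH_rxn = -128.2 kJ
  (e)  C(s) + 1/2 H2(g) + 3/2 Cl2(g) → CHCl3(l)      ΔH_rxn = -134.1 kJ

ΔH_rxn = 119.3 kJ

(a): not needed.
(b) × 3: (3)·(-124.2) = -372.6 kJ
(c) as written: -166.8 kJ
(d) reversed and × 2: (-2)·(-128.2) = +256.4 kJ
(e) reversed and × 3: (-3)·(-134.1) = +402.3 kJ
ΔH_rxn = (3)·(-124.2) + (1)·(-166.8) + (-2)·(-128.2) + (-3)·(-134.1) = 119.3 kJ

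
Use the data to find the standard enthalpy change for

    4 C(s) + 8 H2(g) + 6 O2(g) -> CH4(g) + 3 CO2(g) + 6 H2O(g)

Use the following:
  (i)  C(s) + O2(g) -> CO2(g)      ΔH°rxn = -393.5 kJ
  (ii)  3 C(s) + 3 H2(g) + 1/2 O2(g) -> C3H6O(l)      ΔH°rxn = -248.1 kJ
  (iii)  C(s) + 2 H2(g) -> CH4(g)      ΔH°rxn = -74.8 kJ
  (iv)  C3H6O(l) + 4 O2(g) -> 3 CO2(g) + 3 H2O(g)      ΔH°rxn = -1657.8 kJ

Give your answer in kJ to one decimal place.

(i) reversed and × 3: (-3)·(-393.5) = +1180.5 kJ
(ii) × 2: (2)·(-248.1) = -496.2 kJ
(iii) as written: -74.8 kJ
(iv) × 2: (2)·(-1657.8) = -3315.6 kJ
ΔH°rxn = (-3)·(-393.5) + (2)·(-248.1) + (1)·(-74.8) + (2)·(-1657.8) = -2706.1 kJ

ΔH°rxn = -2706.1 kJ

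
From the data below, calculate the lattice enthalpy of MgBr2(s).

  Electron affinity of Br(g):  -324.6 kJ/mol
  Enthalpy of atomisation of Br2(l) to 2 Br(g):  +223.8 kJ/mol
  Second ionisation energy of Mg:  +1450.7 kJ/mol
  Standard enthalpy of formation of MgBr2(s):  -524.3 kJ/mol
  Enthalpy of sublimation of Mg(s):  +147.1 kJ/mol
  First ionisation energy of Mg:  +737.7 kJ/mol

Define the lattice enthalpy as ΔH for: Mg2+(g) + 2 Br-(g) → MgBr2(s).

ΔHf° = 1·ΔHsub + 1·(ΣIE) + 1·D(Br2) + 2·EA + U
-524.3 = 1·(+147.1) + 1·(+2188.4) + 1·(+223.8) + 2·(-324.6) + U
U = -524.3 − (+1910.1) = -2434.4 kJ/mol

U = -2434.4 kJ/mol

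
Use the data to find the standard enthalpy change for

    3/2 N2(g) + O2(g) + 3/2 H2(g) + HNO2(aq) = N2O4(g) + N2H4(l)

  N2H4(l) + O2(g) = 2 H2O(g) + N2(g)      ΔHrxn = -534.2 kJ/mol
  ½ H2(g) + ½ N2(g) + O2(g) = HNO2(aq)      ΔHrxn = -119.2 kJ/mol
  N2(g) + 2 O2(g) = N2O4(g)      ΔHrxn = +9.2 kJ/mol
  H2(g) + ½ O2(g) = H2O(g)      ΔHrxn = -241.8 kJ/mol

ΔHrxn = 179.0 kJ/mol

equation 1 reversed: +534.2 kJ/mol
equation 2 reversed: +119.2 kJ/mol
equation 3 as written: +9.2 kJ/mol
equation 4 × 2: (2)·(-241.8) = -483.6 kJ/mol
ΔHrxn = (+534.2) + (+119.2) + (+9.2) + (-483.6) = 179.0 kJ/mol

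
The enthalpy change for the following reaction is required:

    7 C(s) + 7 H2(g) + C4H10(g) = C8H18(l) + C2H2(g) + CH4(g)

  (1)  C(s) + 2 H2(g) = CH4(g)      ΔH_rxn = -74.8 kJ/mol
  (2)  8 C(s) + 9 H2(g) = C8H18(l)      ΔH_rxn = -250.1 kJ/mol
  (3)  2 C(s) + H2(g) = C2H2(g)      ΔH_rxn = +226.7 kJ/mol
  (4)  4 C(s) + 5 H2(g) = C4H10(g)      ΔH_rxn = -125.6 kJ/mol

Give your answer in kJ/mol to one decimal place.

(1) as written (CH4(g) already on the product side): -74.8 kJ/mol
(2) as written (C8H18(l) already on the product side): -250.1 kJ/mol
(3) as written (C2H2(g) already on the product side): +226.7 kJ/mol
(4) reversed (reverse to put C4H10(g) on the reactant side): +125.6 kJ/mol
ΔH_rxn = (-74.8) + (-250.1) + (+226.7) + (+125.6) = 27.4 kJ/mol

ΔH_rxn = 27.4 kJ/mol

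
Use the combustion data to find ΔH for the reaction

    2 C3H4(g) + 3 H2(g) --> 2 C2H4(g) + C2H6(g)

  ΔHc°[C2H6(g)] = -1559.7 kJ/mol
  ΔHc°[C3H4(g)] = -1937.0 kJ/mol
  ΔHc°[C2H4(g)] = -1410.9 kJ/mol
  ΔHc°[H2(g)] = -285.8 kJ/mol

Using ΔH = Σ nΔHc°(reactants) − Σ nΔHc°(products):
= [2·(-1937.0) + 3·(-285.8)] − [2·(-1410.9) + 1·(-1559.7)]
= -349.9 kJ/mol

ΔH = -349.9 kJ/mol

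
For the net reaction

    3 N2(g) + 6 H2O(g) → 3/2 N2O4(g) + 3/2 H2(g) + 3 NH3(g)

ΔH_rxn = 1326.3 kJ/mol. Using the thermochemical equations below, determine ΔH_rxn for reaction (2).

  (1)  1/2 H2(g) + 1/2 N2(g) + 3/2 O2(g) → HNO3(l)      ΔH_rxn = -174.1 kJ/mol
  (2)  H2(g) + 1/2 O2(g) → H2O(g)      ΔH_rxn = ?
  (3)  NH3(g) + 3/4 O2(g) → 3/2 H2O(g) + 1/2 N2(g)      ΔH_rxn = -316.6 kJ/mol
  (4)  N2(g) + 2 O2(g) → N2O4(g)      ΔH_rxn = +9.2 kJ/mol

(1): not needed (HNO3(l) appears nowhere else).
(2) reversed and × 3/2: contributes −3/2·x
(3) reversed and × 3 (reverse to put NH3(g) on the product side; ×3 to match 3 NH3(g) in the target): (-3)·(-316.6) = +949.8 kJ/mol
(4) × 3/2 (scale by 3/2 for the 3/2 N2O4(g)): (3/2)·(+9.2) = +13.8 kJ/mol
+1326.3 = (+949.8) + (+13.8) − 3/2·x
x = (+1326.3 − (+963.6)) / (-3/2) = -241.8 kJ/mol

ΔH_rxn = -241.8 kJ/mol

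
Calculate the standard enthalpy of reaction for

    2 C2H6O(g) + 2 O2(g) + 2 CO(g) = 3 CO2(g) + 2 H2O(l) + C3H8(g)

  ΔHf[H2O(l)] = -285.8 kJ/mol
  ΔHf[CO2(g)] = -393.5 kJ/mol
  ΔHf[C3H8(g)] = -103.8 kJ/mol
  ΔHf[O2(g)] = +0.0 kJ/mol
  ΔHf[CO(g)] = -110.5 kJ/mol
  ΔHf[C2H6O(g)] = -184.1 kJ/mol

ΔH_rxn = -1266.7 kJ/mol

Products: 3·(-393.5) + 2·(-285.8) + 1·(-103.8) = -1855.9
Reactants: 2·(-184.1) + 2·(+0.0) + 2·(-110.5) = -589.2
ΔH_rxn = (-1855.9) − (-589.2) = -1266.7 kJ/mol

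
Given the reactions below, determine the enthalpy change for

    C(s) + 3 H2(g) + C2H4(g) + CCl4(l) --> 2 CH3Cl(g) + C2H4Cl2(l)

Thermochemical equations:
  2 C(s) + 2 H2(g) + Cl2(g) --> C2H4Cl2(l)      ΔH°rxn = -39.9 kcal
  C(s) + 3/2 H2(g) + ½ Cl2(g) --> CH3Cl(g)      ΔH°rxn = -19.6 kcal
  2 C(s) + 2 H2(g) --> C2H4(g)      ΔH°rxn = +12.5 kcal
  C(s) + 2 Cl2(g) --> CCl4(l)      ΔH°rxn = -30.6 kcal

equation 1 as written: -39.9 kcal
equation 2 × 2: (2)·(-19.6) = -39.2 kcal
equation 3 reversed: -12.5 kcal
equation 4 reversed: +30.6 kcal
ΔH°rxn = (-39.9) + (-39.2) + (-12.5) + (+30.6) = -61.0 kcal

ΔH°rxn = -61.0 kcal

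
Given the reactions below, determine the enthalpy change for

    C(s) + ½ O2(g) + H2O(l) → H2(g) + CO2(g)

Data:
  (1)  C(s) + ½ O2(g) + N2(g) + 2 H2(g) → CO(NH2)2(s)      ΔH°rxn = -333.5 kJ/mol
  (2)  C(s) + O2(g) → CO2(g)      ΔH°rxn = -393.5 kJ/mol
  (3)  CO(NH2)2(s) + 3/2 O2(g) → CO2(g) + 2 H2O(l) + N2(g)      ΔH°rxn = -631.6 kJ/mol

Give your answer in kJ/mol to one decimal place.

ΔH°rxn = -107.7 kJ/mol

(1) reversed and × 1/2 (H2(g) must end up as a product; ×1/2 to match 1 H2(g) in the target): (-1/2)·(-333.5) = +166.75 kJ/mol
(2) × 3/2: (3/2)·(-393.5) = -590.25 kJ/mol
(3) reversed and × 1/2 (reverse to put H2O(l) on the reactant side; scale by 1/2 for the 1 H2O(l)): (-1/2)·(-631.6) = +315.8 kJ/mol
Combining the equations, ΔH°rxn = (+166.75) + (-590.25) + (+315.8) = -107.7 kJ/mol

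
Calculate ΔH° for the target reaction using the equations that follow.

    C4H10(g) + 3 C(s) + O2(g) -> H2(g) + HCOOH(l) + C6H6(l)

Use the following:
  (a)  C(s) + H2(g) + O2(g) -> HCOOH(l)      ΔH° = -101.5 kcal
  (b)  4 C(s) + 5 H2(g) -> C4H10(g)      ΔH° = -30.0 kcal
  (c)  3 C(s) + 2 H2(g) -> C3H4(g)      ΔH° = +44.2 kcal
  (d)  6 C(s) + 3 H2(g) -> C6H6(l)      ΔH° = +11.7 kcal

ΔH° = -59.8 kcal

(a) as written (HCOOH(l) already on the product side): -101.5 kcal
(b) reversed (C4H10(g) must end up as a reactant): +30.0 kcal
(c): not needed (C3H4(g) appears nowhere else).
(d) as written (C6H6(l) already on the product side): +11.7 kcal
By Hess's law, ΔH° = (-101.5) + (+30.0) + (+11.7) = -59.8 kcal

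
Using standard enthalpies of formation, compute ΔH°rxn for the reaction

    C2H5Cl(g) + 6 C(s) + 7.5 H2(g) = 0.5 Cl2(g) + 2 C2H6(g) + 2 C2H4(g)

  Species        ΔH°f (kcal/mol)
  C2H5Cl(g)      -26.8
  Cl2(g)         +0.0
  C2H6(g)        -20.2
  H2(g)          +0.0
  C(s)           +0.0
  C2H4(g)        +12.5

Products: 1/2·(+0.0) + 2·(-20.2) + 2·(+12.5) = -15.4
Reactants: 1·(-26.8) + 6·(+0.0) + 15/2·(+0.0) = -26.8
ΔH°rxn = (-15.4) − (-26.8) = 11.4 kcal/mol

ΔH°rxn = 11.4 kcal/mol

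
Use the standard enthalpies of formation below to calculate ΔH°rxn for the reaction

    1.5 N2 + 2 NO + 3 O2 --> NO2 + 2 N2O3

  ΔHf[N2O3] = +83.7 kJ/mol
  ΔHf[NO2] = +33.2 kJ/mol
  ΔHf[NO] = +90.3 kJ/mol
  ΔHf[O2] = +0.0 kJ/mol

ΔH°rxn = 20.0 kJ/mol

Products: 1·(+33.2) + 2·(+83.7) = +200.6
Reactants: 3/2·(+0.0) + 2·(+90.3) + 3·(+0.0) = +180.6
ΔH°rxn = (+200.6) − (+180.6) = 20.0 kJ/mol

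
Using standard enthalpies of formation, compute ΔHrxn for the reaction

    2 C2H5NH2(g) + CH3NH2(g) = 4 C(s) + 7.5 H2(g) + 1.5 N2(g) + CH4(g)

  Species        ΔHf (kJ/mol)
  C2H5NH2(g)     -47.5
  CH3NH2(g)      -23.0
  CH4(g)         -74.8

Products: 4·(+0.0) + 15/2·(+0.0) + 3/2·(+0.0) + 1·(-74.8) = -74.8
Reactants: 2·(-47.5) + 1·(-23.0) = -118.0
ΔHrxn = (-74.8) − (-118.0) = 43.2 kJ/mol

ΔHrxn = 43.2 kJ/mol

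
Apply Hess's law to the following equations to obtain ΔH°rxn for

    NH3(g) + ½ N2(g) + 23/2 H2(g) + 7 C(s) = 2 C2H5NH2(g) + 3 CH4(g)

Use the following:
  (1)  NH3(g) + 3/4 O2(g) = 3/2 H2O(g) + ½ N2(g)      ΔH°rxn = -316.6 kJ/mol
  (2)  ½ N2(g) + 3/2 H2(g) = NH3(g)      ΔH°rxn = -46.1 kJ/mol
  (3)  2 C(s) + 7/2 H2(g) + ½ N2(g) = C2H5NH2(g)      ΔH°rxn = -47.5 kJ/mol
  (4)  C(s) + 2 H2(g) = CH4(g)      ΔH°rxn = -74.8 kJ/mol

(1): not needed.
(2) reversed: +46.1 kJ/mol
(3) × 2: (2)·(-47.5) = -95.0 kJ/mol
(4) × 3: (3)·(-74.8) = -224.4 kJ/mol
Combining the equations, ΔH°rxn = (-1)·(-46.1) + (2)·(-47.5) + (3)·(-74.8) = -273.3 kJ/mol

ΔH°rxn = -273.3 kJ/mol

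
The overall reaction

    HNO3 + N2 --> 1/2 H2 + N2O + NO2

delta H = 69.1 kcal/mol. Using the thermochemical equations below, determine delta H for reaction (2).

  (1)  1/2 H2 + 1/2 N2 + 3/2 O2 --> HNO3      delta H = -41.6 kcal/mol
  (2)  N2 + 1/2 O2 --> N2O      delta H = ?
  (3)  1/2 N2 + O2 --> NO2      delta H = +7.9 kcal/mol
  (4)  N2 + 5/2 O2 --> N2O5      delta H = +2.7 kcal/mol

delta H = 19.6 kcal/mol

(1) reversed (reverse to put HNO3 on the reactant side): +41.6 kcal/mol
(2) as written (N2O already on the product side): contributes x
(3) as written (NO2 already on the product side): +7.9 kcal/mol
(4): not needed (N2O5 appears nowhere else).
+69.1 = (+41.6) + (+7.9) + x
x = (+69.1 − (+49.5)) / (1) = 19.6 kcal/mol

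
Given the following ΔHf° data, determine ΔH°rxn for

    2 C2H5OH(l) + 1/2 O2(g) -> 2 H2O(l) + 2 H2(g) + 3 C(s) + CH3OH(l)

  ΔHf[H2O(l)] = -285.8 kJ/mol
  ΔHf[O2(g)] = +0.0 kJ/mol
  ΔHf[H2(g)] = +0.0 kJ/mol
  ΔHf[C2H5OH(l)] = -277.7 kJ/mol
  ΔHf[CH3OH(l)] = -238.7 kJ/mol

ΔH°rxn = -254.9 kJ/mol

Products: 2·(-285.8) + 2·(+0.0) + 3·(+0.0) + 1·(-238.7) = -810.3
Reactants: 2·(-277.7) + 1/2·(+0.0) = -555.4
ΔH°rxn = (-810.3) − (-555.4) = -254.9 kJ/mol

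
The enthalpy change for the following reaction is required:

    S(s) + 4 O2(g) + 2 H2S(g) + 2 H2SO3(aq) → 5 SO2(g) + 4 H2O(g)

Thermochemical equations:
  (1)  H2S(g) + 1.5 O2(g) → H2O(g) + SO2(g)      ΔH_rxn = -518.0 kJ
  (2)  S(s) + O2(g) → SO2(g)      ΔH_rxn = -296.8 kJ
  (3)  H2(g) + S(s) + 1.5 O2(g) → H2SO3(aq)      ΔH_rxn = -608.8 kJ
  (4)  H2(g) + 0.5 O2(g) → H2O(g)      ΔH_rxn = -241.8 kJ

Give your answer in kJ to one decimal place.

ΔH_rxn = -1192.4 kJ

(1) × 2 (scale by 2 for the 2 H2S(g)): (2)·(-518.0) = -1036.0 kJ
(2) × 3: (3)·(-296.8) = -890.4 kJ
(3) reversed and × 2 (H2SO3(aq) must end up as a reactant; scale by 2 for the 2 H2SO3(aq)): (-2)·(-608.8) = +1217.6 kJ
(4) × 2: (2)·(-241.8) = -483.6 kJ
Summing the manipulated equations, ΔH_rxn = (-1036.0) + (-890.4) + (+1217.6) + (-483.6) = -1192.4 kJ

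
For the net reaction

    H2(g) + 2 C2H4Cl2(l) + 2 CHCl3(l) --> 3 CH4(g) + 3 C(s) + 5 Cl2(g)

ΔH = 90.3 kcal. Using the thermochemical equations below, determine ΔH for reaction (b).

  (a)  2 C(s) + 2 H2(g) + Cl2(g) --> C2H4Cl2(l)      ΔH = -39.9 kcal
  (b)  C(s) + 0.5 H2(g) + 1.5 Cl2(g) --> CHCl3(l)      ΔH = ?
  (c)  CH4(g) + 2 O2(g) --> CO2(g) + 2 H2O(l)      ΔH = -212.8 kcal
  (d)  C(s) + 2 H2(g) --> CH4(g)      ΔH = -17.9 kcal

ΔH = -32.1 kcal

(a) reversed and × 2 (reverse to put C2H4Cl2(l) on the reactant side; ×2 to match 2 C2H4Cl2(l) in the target): (-2)·(-39.9) = +79.8 kcal
(b) reversed and × 2 (reverse to put CHCl3(l) on the reactant side; scale by 2 for the 2 CHCl3(l)): contributes −2·x
(c): not needed (O2(g) appears nowhere else).
(d) × 3: (3)·(-17.9) = -53.7 kcal
+90.3 = (+79.8) + (-53.7) − 2·x
x = (+90.3 − (+26.1)) / (-2) = -32.1 kcal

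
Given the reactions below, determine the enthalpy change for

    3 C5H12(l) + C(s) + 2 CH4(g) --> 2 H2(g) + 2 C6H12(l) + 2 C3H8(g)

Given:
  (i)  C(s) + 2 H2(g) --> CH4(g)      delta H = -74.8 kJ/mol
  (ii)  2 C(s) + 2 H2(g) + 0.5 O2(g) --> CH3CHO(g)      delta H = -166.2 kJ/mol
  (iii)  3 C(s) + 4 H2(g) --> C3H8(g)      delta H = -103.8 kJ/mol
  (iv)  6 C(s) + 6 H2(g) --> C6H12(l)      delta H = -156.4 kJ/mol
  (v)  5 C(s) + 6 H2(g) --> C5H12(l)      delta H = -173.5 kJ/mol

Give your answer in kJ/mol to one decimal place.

delta H = 149.7 kJ/mol

(i) reversed and × 2: (-2)·(-74.8) = +149.6 kJ/mol
(ii): not needed.
(iii) × 2: (2)·(-103.8) = -207.6 kJ/mol
(iv) × 2: (2)·(-156.4) = -312.8 kJ/mol
(v) reversed and × 3: (-3)·(-173.5) = +520.5 kJ/mol
Summing the manipulated equations, delta H = (+149.6) + (-207.6) + (-312.8) + (+520.5) = 149.7 kJ/mol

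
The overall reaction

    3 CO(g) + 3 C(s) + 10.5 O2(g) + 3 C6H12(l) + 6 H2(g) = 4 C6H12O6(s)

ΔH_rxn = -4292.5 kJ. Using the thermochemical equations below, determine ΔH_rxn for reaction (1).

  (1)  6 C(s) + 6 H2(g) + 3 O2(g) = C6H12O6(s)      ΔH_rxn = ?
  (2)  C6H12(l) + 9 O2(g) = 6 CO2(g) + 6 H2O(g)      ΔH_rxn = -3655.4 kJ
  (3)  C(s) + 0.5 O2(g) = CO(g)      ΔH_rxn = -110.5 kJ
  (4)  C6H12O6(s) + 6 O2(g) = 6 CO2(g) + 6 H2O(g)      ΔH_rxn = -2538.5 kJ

ΔH_rxn = -1273.3 kJ

(1) as written (H2(g) already on the reactant side): contributes x
(2) × 3 (×3 to match 3 C6H12(l) in the target): (3)·(-3655.4) = -10966.2 kJ
(3) reversed and × 3 (CO(g) must end up as a reactant; ×3 to match 3 CO(g) in the target): (-3)·(-110.5) = +331.5 kJ
(4) reversed and × 3: (-3)·(-2538.5) = +7615.5 kJ
-4292.5 = (-10966.2) + (+331.5) + (+7615.5) + x
x = (-4292.5 − (-3019.2)) / (1) = -1273.3 kJ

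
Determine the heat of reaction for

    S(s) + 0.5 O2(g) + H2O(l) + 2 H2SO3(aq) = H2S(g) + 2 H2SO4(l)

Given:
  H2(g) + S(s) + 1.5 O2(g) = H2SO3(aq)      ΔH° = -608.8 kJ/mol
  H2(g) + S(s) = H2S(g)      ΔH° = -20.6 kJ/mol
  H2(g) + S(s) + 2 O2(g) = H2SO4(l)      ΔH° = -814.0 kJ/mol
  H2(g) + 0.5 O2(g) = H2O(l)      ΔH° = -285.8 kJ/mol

ΔH° = -145.2 kJ/mol

equation 1 reversed and × 2: (-2)·(-608.8) = +1217.6 kJ/mol
equation 2 as written: -20.6 kJ/mol
equation 3 × 2: (2)·(-814.0) = -1628.0 kJ/mol
equation 4 reversed: +285.8 kJ/mol
Since enthalpy is a state function, ΔH° = (+1217.6) + (-20.6) + (-1628.0) + (+285.8) = -145.2 kJ/mol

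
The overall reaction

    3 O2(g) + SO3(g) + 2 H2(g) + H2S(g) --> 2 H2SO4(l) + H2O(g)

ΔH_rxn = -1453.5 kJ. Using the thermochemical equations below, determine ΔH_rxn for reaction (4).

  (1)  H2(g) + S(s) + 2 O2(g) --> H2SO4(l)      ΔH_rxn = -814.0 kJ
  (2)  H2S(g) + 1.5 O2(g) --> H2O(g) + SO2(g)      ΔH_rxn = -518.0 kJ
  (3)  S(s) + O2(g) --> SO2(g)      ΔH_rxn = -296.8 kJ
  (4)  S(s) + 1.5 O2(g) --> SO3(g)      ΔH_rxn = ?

(1) × 2 (×2 to match 2 H2SO4(l) in the target): (2)·(-814.0) = -1628.0 kJ
(2) as written (H2S(g) already on the reactant side): -518.0 kJ
(3) reversed: +296.8 kJ
(4) reversed (SO3(g) must end up as a reactant): contributes −x
-1453.5 = (-1628.0) + (-518.0) + (+296.8) − x
x = (-1453.5 − (-1849.2)) / (-1) = -395.7 kJ

ΔH_rxn = -395.7 kJ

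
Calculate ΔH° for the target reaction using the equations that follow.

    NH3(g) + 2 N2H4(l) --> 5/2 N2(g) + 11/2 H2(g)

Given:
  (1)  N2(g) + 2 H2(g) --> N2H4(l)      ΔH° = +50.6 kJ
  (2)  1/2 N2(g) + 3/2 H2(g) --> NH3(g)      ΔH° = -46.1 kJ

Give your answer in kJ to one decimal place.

ΔH° = -55.1 kJ

(1) reversed and × 2: (-2)·(+50.6) = -101.2 kJ
(2) reversed: +46.1 kJ
ΔH° = (-101.2) + (+46.1) = -55.1 kJ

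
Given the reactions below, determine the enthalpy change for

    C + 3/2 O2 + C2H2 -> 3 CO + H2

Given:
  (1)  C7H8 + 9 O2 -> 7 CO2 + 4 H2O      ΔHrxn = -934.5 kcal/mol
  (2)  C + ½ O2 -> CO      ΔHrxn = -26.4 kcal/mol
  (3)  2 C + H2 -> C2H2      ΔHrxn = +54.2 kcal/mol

(1): not needed (H2O appears nowhere else).
(2) × 3 (×3 to match 3 CO in the target): (3)·(-26.4) = -79.2 kcal/mol
(3) reversed (reverse to put C2H2 on the reactant side): -54.2 kcal/mol
Since enthalpy is a state function, ΔHrxn = (-79.2) + (-54.2) = -133.4 kcal/mol

ΔHrxn = -133.4 kcal/mol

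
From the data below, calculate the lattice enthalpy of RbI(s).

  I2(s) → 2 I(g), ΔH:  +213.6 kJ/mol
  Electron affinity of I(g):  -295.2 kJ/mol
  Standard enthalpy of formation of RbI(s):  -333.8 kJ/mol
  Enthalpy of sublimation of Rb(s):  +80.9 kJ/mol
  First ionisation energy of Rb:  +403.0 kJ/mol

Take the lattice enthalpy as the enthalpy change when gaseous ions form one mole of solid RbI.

U = -629.3 kJ/mol

ΔHf° = 1·ΔHsub + 1·(ΣIE) + 1/2·D(I2) + 1·EA + U
-333.8 = 1·(+80.9) + 1·(+403.0) + 1/2·(+213.6) + 1·(-295.2) + U
U = -333.8 − (+295.5) = -629.3 kJ/mol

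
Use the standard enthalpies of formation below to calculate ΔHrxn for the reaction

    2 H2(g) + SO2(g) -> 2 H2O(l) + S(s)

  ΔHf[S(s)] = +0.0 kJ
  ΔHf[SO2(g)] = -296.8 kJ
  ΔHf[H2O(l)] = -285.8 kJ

ΔHrxn = -274.8 kJ

Products: 2·(-285.8) + 1·(+0.0) = -571.6
Reactants: 2·(+0.0) + 1·(-296.8) = -296.8
ΔHrxn = (-571.6) − (-296.8) = -274.8 kJ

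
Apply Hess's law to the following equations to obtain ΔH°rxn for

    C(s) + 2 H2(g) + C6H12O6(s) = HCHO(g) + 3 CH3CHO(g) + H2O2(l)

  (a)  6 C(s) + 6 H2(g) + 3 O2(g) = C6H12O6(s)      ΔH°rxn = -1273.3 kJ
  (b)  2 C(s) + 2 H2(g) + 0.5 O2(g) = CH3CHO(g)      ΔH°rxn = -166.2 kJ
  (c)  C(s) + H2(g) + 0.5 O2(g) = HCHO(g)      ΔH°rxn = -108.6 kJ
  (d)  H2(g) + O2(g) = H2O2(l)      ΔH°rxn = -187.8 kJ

(a) reversed (C6H12O6(s) must end up as a reactant): +1273.3 kJ
(b) × 3 (×3 to match 3 CH3CHO(g) in the target): (3)·(-166.2) = -498.6 kJ
(c) as written (HCHO(g) already on the product side): -108.6 kJ
(d) as written (H2O2(l) already on the product side): -187.8 kJ
Summing the manipulated equations, ΔH°rxn = (-1)·(-1273.3) + (3)·(-166.2) + (1)·(-108.6) + (1)·(-187.8) = 478.3 kJ

ΔH°rxn = 478.3 kJ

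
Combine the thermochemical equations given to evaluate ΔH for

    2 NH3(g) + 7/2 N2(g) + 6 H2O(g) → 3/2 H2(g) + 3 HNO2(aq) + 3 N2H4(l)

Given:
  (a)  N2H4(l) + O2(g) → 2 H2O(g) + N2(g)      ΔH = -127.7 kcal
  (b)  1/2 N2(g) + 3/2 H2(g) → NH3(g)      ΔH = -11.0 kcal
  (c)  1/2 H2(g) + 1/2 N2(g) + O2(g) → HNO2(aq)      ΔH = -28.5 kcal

ΔH = 319.6 kcal

(a) reversed and × 3 (N2H4(l) must end up as a product; scale by 3 for the 3 N2H4(l)): (-3)·(-127.7) = +383.1 kcal
(b) reversed and × 2 (reverse to put NH3(g) on the reactant side; scale by 2 for the 2 NH3(g)): (-2)·(-11.0) = +22.0 kcal
(c) × 3 (scale by 3 for the 3 HNO2(aq)): (3)·(-28.5) = -85.5 kcal
ΔH = (+383.1) + (+22.0) + (-85.5) = 319.6 kcal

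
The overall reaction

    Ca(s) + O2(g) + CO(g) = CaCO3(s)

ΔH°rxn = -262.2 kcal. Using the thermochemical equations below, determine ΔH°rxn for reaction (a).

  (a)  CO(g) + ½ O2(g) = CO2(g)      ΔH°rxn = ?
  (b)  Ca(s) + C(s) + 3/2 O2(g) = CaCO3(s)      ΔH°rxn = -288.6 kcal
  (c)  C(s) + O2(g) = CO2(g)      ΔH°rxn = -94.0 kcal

ΔH°rxn = -67.6 kcal

(a) as written: contributes x
(b) as written: -288.6 kcal
(c) reversed: +94.0 kcal
-262.2 = (-288.6) + (+94.0) + x
x = (-262.2 − (-194.6)) / (1) = -67.6 kcal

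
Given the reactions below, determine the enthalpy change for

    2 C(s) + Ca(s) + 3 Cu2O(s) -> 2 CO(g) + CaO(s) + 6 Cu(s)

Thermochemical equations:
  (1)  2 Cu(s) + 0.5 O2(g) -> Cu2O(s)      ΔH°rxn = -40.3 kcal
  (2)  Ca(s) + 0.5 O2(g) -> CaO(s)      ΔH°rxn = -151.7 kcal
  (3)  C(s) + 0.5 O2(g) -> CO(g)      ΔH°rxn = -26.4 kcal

(1) reversed and × 3: (-3)·(-40.3) = +120.9 kcal
(2) as written: -151.7 kcal
(3) × 2: (2)·(-26.4) = -52.8 kcal
Since enthalpy is a state function, ΔH°rxn = (-3)·(-40.3) + (1)·(-151.7) + (2)·(-26.4) = -83.6 kcal

ΔH°rxn = -83.6 kcal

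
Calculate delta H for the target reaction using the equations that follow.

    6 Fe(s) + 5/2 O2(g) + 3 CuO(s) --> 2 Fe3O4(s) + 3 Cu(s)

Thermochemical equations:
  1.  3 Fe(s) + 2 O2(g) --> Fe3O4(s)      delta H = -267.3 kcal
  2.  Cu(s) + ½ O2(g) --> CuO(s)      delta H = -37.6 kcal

delta H = -421.8 kcal

eq. 1 × 2 (scale by 2 for the 2 Fe3O4(s)): (2)·(-267.3) = -534.6 kcal
eq. 2 reversed and × 3 (CuO(s) must end up as a reactant; ×3 to match 3 CuO(s) in the target): (-3)·(-37.6) = +112.8 kcal
delta H = (2)·(-267.3) + (-3)·(-37.6) = -421.8 kcal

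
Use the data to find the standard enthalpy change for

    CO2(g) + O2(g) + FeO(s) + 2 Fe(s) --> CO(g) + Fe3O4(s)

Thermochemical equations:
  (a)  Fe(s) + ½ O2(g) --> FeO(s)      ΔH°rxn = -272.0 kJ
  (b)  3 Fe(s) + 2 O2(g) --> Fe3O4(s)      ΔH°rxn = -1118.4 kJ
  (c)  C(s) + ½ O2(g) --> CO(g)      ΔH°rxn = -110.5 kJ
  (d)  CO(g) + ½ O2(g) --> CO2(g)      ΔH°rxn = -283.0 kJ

(a) reversed (reverse to put FeO(s) on the reactant side): +272.0 kJ
(b) as written (Fe3O4(s) already on the product side): -1118.4 kJ
(c): not needed (C(s) appears nowhere else).
(d) reversed (CO2(g) must end up as a reactant): +283.0 kJ
By Hess's law, ΔH°rxn = (+272.0) + (-1118.4) + (+283.0) = -563.4 kJ

ΔH°rxn = -563.4 kJ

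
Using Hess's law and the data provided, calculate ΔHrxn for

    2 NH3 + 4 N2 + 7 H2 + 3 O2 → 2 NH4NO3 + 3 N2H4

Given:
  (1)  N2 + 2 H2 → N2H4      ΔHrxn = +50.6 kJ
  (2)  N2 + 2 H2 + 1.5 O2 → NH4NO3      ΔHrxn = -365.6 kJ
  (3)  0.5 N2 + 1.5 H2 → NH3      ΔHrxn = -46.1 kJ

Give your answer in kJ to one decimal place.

(1) × 3: (3)·(+50.6) = +151.8 kJ
(2) × 2: (2)·(-365.6) = -731.2 kJ
(3) reversed and × 2: (-2)·(-46.1) = +92.2 kJ
By Hess's law, ΔHrxn = (+151.8) + (-731.2) + (+92.2) = -487.2 kJ

ΔHrxn = -487.2 kJ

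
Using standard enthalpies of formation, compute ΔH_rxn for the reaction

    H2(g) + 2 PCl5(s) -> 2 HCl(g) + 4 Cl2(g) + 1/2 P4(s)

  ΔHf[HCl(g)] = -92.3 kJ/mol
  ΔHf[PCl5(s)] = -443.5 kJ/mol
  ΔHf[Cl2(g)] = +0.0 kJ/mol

Products: 2·(-92.3) + 4·(+0.0) + 1/2·(+0.0) = -184.6
Reactants: 1·(+0.0) + 2·(-443.5) = -887.0
ΔH_rxn = (-184.6) − (-887.0) = 702.4 kJ/mol

ΔH_rxn = 702.4 kJ/mol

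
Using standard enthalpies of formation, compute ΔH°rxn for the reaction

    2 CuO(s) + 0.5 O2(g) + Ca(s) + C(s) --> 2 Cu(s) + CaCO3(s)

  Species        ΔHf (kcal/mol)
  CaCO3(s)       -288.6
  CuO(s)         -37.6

ΔH°rxn = Σ nΔHf°(products) − Σ nΔHf°(reactants).
Products: 2·(+0.0) + 1·(-288.6) = -288.6
Reactants: 2·(-37.6) + 1/2·(+0.0) + 1·(+0.0) + 1·(+0.0) = -75.2
ΔH°rxn = (-288.6) − (-75.2) = -213.4 kcal/mol

ΔH°rxn = -213.4 kcal/mol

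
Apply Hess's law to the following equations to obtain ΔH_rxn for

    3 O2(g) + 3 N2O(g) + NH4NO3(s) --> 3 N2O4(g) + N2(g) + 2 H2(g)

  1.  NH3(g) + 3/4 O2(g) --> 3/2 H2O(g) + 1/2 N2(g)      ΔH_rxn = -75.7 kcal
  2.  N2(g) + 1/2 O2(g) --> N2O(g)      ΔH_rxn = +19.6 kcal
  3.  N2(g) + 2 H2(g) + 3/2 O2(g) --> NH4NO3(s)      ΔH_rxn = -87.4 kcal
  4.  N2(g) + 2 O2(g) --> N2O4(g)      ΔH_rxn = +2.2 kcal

eq. 1: not needed.
eq. 2 reversed and × 3: (-3)·(+19.6) = -58.8 kcal
eq. 3 reversed: +87.4 kcal
eq. 4 × 3: (3)·(+2.2) = +6.6 kcal
Summing the manipulated equations, ΔH_rxn = (-3)·(+19.6) + (-1)·(-87.4) + (3)·(+2.2) = 35.2 kcal

ΔH_rxn = 35.2 kcal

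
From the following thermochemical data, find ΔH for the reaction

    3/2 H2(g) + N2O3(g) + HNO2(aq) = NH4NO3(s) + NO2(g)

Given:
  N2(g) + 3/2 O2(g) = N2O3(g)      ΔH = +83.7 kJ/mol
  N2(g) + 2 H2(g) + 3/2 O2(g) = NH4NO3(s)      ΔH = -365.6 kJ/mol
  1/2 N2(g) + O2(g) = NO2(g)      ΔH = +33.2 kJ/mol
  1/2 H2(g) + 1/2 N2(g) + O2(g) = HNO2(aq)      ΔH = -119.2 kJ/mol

equation 1 reversed (reverse to put N2O3(g) on the reactant side): -83.7 kJ/mol
equation 2 as written (NH4NO3(s) already on the product side): -365.6 kJ/mol
equation 3 as written (NO2(g) already on the product side): +33.2 kJ/mol
equation 4 reversed (HNO2(aq) must end up as a reactant): +119.2 kJ/mol
Summing the manipulated equations, ΔH = (-83.7) + (-365.6) + (+33.2) + (+119.2) = -296.9 kJ/mol

ΔH = -296.9 kJ/mol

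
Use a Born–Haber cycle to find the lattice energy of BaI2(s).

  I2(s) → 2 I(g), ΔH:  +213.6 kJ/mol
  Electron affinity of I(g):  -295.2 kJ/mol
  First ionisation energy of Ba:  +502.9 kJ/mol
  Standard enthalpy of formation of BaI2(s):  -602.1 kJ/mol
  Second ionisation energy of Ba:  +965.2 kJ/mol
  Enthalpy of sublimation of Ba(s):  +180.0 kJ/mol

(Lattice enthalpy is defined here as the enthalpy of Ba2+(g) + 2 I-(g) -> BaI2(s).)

ΔHf° = 1·ΔHsub + 1·(ΣIE) + 1·D(I2) + 2·EA + U
-602.1 = 1·(+180.0) + 1·(+1468.1) + 1·(+213.6) + 2·(-295.2) + U
U = -602.1 − (+1271.3) = -1873.4 kJ/mol

U = -1873.4 kJ/mol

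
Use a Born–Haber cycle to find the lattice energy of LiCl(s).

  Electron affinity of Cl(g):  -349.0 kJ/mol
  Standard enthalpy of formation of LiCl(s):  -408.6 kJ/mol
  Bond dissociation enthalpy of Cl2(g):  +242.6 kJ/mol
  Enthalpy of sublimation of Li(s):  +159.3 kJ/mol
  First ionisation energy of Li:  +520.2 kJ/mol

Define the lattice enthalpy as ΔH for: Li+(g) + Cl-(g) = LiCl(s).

U = -860.4 kJ/mol

ΔHf° = 1·ΔHsub + 1·(ΣIE) + 1/2·D(Cl2) + 1·EA + U
-408.6 = 1·(+159.3) + 1·(+520.2) + 1/2·(+242.6) + 1·(-349.0) + U
U = -408.6 − (+451.8) = -860.4 kJ/mol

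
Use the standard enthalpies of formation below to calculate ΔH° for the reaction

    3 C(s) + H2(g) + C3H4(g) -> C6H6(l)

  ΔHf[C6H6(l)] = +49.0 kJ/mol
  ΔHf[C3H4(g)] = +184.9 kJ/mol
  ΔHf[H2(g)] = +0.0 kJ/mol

Products: 1·(+49.0) = +49.0
Reactants: 3·(+0.0) + 1·(+0.0) + 1·(+184.9) = +184.9
ΔH° = (+49.0) − (+184.9) = -135.9 kJ/mol

ΔH° = -135.9 kJ/mol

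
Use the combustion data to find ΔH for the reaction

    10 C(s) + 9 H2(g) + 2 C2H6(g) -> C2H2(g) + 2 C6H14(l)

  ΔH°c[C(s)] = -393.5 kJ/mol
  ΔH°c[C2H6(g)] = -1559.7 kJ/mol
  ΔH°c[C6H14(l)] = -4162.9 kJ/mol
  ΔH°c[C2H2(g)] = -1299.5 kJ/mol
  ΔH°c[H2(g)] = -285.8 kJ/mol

Using ΔH = Σ nΔHc°(reactants) − Σ nΔHc°(products):
= [10·(-393.5) + 9·(-285.8) + 2·(-1559.7)] − [1·(-1299.5) + 2·(-4162.9)]
= -1.3 kJ/mol

ΔH = -1.3 kJ/mol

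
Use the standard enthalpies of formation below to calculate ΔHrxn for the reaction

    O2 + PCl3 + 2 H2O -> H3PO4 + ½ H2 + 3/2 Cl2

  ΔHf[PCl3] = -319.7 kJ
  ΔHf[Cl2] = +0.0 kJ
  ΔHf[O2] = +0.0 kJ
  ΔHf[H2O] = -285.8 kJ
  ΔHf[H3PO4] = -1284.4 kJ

Products: 1·(-1284.4) + 1/2·(+0.0) + 3/2·(+0.0) = -1284.4
Reactants: 1·(+0.0) + 1·(-319.7) + 2·(-285.8) = -891.3
ΔHrxn = (-1284.4) − (-891.3) = -393.1 kJ

ΔHrxn = -393.1 kJ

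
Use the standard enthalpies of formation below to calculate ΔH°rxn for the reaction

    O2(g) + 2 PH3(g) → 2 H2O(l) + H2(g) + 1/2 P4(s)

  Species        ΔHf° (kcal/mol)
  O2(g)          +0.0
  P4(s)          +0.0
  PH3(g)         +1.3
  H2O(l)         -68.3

ΔH°rxn = -139.2 kcal/mol

ΔH°rxn = Σ nΔHf°(products) − Σ nΔHf°(reactants).
Products: 2·(-68.3) + 1·(+0.0) + 1/2·(+0.0) = -136.6
Reactants: 1·(+0.0) + 2·(+1.3) = +2.6
ΔH°rxn = (-136.6) − (+2.6) = -139.2 kcal/mol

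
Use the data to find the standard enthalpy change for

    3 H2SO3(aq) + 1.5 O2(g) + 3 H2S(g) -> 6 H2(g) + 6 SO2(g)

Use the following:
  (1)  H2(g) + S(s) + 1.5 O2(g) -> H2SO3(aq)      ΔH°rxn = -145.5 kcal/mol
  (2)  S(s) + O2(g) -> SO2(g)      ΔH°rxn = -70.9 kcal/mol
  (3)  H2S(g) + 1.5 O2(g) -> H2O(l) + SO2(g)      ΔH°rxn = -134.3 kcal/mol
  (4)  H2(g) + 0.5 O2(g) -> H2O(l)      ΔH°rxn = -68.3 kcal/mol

ΔH°rxn = 25.8 kcal/mol

(1) reversed and × 3 (H2SO3(aq) must end up as a reactant; scale by 3 for the 3 H2SO3(aq)): (-3)·(-145.5) = +436.5 kcal/mol
(2) × 3: (3)·(-70.9) = -212.7 kcal/mol
(3) × 3 (×3 to match 3 H2S(g) in the target): (3)·(-134.3) = -402.9 kcal/mol
(4) reversed and × 3: (-3)·(-68.3) = +204.9 kcal/mol
ΔH°rxn = (+436.5) + (-212.7) + (-402.9) + (+204.9) = 25.8 kcal/mol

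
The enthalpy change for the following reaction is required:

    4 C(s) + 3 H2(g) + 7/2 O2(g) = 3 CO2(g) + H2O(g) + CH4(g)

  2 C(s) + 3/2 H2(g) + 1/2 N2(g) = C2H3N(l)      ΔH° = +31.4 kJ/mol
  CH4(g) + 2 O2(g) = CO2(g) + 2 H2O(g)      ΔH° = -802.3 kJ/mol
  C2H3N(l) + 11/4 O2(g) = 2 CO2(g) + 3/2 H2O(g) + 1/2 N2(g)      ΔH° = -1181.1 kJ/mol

ΔH° = -1497.1 kJ/mol

equation 1 × 2 (scale by 2 for the 4 C(s)): (2)·(+31.4) = +62.8 kJ/mol
equation 2 reversed (reverse to put CH4(g) on the product side): +802.3 kJ/mol
equation 3 × 2: (2)·(-1181.1) = -2362.2 kJ/mol
ΔH° = (2)·(+31.4) + (-1)·(-802.3) + (2)·(-1181.1) = -1497.1 kJ/mol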